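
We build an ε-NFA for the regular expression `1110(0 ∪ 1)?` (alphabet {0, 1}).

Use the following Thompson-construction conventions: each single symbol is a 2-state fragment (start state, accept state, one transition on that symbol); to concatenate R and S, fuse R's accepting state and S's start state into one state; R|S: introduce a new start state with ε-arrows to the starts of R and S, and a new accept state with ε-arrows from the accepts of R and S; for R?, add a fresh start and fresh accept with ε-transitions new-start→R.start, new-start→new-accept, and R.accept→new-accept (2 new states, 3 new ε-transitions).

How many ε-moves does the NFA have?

Recursing over subexpressions:
Each of the 6 symbol leaves contributes 0 ε-transitions.
  0 ∪ 1 = 4 ε-transitions
  (0 ∪ 1)? = 7 ε-transitions
  1110(0 ∪ 1)? = 7 ε-transitions

7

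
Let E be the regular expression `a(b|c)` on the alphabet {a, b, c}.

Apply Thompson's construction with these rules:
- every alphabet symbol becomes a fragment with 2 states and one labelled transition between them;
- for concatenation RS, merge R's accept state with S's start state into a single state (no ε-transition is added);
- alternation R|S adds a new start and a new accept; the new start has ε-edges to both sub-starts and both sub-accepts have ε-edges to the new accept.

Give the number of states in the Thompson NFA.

Per subexpression:
Each of the 3 symbol leaves contributes a 2-state fragment.
  b|c : 6 states
  a(b|c) : 7 states

7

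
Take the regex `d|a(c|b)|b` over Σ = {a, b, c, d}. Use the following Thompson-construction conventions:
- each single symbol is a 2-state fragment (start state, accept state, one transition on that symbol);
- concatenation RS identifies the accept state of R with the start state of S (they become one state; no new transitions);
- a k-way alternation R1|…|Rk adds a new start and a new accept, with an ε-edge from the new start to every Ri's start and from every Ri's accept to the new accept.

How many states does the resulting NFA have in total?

13

Per subexpression:
Each of the 5 symbol leaves contributes a 2-state fragment.
  c|b — 6 states
  a(c|b) — 7 states
  d|a(c|b)|b — 13 states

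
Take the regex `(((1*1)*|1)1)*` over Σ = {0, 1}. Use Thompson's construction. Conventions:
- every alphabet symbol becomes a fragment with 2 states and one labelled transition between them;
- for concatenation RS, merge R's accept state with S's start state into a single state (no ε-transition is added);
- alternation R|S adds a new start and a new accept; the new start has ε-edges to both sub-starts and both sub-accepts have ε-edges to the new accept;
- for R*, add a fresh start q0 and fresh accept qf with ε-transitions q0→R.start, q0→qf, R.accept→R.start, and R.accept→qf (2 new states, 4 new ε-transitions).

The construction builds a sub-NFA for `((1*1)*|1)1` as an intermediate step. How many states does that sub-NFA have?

Fragment for `((1*1)*|1)1`:
Each of the 4 symbol leaves contributes a 2-state fragment.
  1* : 4 states
  1*1 : 5 states
  (1*1)* : 7 states
  (1*1)*|1 : 11 states
  ((1*1)*|1)1 : 12 states

12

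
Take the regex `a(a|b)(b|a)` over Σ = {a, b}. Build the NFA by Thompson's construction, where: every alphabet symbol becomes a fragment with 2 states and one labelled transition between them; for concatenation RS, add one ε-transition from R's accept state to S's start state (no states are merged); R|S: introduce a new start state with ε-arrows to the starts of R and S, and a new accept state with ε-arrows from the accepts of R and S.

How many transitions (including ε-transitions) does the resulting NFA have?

Building bottom-up:
Each of the 5 symbol leaves contributes 1 transition (1 symbol, 0 ε).
  a|b — 6 transitions (2 symbol, 4 ε)
  b|a — 6 transitions (2 symbol, 4 ε)
  a(a|b)(b|a) — 15 transitions (5 symbol, 10 ε)

15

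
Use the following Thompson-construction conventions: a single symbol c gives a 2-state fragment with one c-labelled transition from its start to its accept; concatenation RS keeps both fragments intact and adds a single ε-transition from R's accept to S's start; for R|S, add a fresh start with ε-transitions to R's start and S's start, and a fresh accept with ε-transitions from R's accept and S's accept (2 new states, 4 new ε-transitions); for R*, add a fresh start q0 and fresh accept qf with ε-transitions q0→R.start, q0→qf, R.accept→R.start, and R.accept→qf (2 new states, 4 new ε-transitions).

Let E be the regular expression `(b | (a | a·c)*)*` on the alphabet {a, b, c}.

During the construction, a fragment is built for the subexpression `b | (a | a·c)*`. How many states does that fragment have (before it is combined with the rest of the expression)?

Fragment for `b | (a | a·c)*`:
Each of the 4 symbol leaves contributes a 2-state fragment.
  a·c — 4 states
  a | a·c — 8 states
  (a | a·c)* — 10 states
  b | (a | a·c)* — 14 states

14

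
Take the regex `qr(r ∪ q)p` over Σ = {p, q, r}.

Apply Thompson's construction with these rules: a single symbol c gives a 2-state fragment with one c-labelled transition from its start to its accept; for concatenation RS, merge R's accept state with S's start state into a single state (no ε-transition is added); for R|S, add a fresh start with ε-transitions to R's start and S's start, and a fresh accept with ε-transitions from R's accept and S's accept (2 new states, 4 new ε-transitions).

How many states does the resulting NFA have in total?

Recursing over subexpressions:
Each of the 5 symbol leaves contributes a 2-state fragment.
  r ∪ q : 6 states
  qr(r ∪ q)p : 9 states

9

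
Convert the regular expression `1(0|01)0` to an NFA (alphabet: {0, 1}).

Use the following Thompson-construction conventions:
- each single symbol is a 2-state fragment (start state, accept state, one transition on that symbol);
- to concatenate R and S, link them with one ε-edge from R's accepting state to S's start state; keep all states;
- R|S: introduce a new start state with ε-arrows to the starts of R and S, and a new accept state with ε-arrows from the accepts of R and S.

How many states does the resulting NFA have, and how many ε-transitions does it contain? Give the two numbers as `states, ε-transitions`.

Bottom-up over the parse tree:
Each of the 5 symbol leaves contributes 2 states and 0 ε-transitions.
  01 : 4 states, 1 ε-transition
  0|01 : 8 states, 5 ε-transitions
  1(0|01)0 : 12 states, 7 ε-transitions

12, 7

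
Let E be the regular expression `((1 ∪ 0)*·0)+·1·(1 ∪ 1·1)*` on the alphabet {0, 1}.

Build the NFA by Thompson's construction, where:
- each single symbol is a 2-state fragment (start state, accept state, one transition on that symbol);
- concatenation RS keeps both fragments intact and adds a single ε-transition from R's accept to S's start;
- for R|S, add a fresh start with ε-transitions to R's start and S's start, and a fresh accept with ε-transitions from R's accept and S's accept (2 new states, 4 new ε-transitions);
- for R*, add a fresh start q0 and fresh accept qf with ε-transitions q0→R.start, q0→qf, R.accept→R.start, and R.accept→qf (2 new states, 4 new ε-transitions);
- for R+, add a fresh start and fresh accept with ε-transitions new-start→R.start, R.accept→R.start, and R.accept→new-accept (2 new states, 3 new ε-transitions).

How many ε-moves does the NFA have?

Recursing over subexpressions:
Each of the 7 symbol leaves contributes 0 ε-transitions.
  1 ∪ 0 : 4 ε-transitions
  (1 ∪ 0)* : 8 ε-transitions
  (1 ∪ 0)*·0 : 9 ε-transitions
  ((1 ∪ 0)*·0)+ : 12 ε-transitions
  1·1 : 1 ε-transition
  1 ∪ 1·1 : 5 ε-transitions
  (1 ∪ 1·1)* : 9 ε-transitions
  ((1 ∪ 0)*·0)+·1·(1 ∪ 1·1)* : 23 ε-transitions

23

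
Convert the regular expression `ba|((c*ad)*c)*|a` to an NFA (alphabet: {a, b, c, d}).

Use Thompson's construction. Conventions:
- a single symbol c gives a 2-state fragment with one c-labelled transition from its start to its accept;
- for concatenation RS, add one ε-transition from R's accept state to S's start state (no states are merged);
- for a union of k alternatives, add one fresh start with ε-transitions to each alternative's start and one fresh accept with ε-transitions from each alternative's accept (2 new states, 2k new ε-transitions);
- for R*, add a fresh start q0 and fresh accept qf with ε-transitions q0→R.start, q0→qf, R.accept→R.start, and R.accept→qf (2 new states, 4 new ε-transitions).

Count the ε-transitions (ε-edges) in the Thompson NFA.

Building bottom-up:
Each of the 7 symbol leaves contributes 0 ε-transitions.
  ba — 1 ε-transition
  c* — 4 ε-transitions
  c*ad — 6 ε-transitions
  (c*ad)* — 10 ε-transitions
  (c*ad)*c — 11 ε-transitions
  ((c*ad)*c)* — 15 ε-transitions
  ba|((c*ad)*c)*|a — 22 ε-transitions

22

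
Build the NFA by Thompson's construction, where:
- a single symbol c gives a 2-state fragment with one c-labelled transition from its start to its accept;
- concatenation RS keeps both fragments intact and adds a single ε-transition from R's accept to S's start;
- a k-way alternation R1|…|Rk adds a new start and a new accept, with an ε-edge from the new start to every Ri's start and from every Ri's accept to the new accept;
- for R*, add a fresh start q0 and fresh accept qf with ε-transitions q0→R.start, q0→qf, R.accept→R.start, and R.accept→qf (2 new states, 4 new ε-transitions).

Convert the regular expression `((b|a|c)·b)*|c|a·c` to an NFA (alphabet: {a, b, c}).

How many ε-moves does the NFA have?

Per subexpression:
Each of the 7 symbol leaves contributes 0 ε-transitions.
  b|a|c → 6 ε-transitions
  (b|a|c)·b → 7 ε-transitions
  ((b|a|c)·b)* → 11 ε-transitions
  a·c → 1 ε-transition
  ((b|a|c)·b)*|c|a·c → 18 ε-transitions

18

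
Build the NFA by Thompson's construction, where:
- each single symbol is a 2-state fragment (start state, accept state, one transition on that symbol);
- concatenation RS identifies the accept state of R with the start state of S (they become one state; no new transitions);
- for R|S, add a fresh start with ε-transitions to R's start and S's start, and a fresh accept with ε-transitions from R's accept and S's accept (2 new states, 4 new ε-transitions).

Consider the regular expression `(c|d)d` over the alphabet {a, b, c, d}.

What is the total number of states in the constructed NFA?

Building bottom-up:
Each of the 3 symbol leaves contributes a 2-state fragment.
  c|d : 6 states
  (c|d)d : 7 states

7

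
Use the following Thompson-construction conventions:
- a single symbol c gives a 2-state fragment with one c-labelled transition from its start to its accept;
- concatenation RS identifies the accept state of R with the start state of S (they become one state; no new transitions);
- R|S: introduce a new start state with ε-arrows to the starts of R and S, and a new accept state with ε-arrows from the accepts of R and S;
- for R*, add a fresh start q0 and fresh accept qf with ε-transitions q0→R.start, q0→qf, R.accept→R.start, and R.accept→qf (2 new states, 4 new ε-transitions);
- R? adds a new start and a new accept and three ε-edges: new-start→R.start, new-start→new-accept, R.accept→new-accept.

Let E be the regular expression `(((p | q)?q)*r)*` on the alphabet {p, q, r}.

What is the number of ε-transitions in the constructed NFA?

15

Recursing over subexpressions:
Each of the 4 symbol leaves contributes 0 ε-transitions.
  p | q : 4 ε-transitions
  (p | q)? : 7 ε-transitions
  (p | q)?q : 7 ε-transitions
  ((p | q)?q)* : 11 ε-transitions
  ((p | q)?q)*r : 11 ε-transitions
  (((p | q)?q)*r)* : 15 ε-transitions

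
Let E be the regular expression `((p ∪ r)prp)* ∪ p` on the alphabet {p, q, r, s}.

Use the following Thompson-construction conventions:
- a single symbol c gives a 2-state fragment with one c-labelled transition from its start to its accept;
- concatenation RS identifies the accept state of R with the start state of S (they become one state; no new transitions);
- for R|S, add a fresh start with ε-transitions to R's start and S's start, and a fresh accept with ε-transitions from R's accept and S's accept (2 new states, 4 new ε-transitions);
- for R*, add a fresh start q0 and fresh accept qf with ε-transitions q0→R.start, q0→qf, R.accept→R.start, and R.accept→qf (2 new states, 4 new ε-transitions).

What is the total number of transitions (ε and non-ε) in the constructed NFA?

18

Recursing over subexpressions:
Each of the 6 symbol leaves contributes 1 transition (1 symbol, 0 ε).
  p ∪ r = 6 transitions (2 symbol, 4 ε)
  (p ∪ r)prp = 9 transitions (5 symbol, 4 ε)
  ((p ∪ r)prp)* = 13 transitions (5 symbol, 8 ε)
  ((p ∪ r)prp)* ∪ p = 18 transitions (6 symbol, 12 ε)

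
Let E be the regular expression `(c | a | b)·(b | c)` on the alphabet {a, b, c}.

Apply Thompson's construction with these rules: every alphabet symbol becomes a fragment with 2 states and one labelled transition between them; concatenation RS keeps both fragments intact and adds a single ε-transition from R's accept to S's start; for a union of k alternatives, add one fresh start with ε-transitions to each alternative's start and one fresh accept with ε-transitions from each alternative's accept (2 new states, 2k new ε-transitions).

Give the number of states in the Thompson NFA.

14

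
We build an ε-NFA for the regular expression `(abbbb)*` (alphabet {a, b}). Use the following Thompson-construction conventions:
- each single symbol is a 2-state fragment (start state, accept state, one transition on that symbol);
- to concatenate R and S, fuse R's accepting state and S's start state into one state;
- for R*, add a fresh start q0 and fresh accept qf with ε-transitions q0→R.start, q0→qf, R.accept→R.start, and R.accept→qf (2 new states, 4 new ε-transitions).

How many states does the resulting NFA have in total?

8

Building bottom-up:
Each of the 5 symbol leaves contributes a 2-state fragment.
  abbbb → 6 states
  (abbbb)* → 8 states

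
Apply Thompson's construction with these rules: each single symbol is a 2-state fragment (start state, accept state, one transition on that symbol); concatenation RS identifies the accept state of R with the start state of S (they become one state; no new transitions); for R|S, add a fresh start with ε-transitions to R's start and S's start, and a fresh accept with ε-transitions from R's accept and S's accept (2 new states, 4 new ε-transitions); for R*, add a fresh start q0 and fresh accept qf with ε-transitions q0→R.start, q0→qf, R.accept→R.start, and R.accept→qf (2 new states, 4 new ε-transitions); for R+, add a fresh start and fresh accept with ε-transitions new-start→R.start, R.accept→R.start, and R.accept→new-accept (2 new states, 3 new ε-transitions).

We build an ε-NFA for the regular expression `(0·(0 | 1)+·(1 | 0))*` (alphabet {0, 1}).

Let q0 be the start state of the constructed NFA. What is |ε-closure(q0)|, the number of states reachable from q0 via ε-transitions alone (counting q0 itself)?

3

Let C(F) = |ε-closure(F.start)| within fragment F, and note whether F accepts ε. Symbol fragments have C = 1 and do not accept ε. Then:
  0 | 1 → |closure| = 1 + 1 + 1 = 3 (the new accept is not ε-reachable since no branch accepts ε)
  (0 | 1)+ → new start ε-reaches only the body's start; the new accept needs a symbol first: |closure| = 1 + 3 = 4
  1 | 0 → new start ε-reaches every alternative's start; none of them accept ε, so the new accept is not reached: |closure| = 1 + 1 + 1 = 3
  0·(0 | 1)+·(1 | 0) → |closure| equals the left operand's closure size = 1 (its accept is not ε-reachable, so the closure stops there)
  (0·(0 | 1)+·(1 | 0))* → new start has ε-edges to the inner start and to the new accept, so |closure| = 2 + 1 = 3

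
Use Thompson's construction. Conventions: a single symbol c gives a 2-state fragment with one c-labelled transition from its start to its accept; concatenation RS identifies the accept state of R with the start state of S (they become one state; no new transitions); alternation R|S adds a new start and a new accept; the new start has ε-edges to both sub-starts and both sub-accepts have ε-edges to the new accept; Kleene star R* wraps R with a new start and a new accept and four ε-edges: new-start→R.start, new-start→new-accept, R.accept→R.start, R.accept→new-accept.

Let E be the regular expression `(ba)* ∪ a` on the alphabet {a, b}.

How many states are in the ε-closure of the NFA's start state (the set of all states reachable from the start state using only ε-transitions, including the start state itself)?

6

Let C(F) = |ε-closure(F.start)| within fragment F, and note whether F accepts ε. Symbol fragments have C = 1 and do not accept ε. Then:
  ba — |closure| equals the left operand's closure size = 1 (its accept is not ε-reachable, so the closure stops there)
  (ba)* — the star's fresh start ε-reaches both the body's start and the fresh accept: |closure| = 2 + 1 = 3
  (ba)* ∪ a — new start ε-reaches every alternative's start; at least one alternative accepts ε, so the union's new accept is reached too: |closure| = 1 + 3 + 1 + 1 = 6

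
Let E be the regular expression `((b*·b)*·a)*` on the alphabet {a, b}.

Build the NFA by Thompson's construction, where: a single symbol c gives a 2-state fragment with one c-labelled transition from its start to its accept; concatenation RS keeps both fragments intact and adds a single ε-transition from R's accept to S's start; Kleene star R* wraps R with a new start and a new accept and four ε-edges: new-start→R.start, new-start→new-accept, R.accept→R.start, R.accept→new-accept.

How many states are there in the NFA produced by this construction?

12

By structural recursion:
Each of the 3 symbol leaves contributes a 2-state fragment.
  b* → 4 states
  b*·b → 6 states
  (b*·b)* → 8 states
  (b*·b)*·a → 10 states
  ((b*·b)*·a)* → 12 states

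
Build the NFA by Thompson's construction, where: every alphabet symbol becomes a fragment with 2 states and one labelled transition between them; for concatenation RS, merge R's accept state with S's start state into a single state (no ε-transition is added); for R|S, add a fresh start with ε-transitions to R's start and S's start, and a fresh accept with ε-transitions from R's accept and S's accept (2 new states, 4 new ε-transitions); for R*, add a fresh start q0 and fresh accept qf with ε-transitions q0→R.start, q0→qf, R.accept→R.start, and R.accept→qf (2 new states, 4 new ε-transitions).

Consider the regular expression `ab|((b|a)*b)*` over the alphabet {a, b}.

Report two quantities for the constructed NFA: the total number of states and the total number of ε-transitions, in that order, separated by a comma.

Building bottom-up:
Each of the 5 symbol leaves contributes 2 states and 0 ε-transitions.
  ab → 3 states, 0 ε-transitions
  b|a → 6 states, 4 ε-transitions
  (b|a)* → 8 states, 8 ε-transitions
  (b|a)*b → 9 states, 8 ε-transitions
  ((b|a)*b)* → 11 states, 12 ε-transitions
  ab|((b|a)*b)* → 16 states, 16 ε-transitions

16, 16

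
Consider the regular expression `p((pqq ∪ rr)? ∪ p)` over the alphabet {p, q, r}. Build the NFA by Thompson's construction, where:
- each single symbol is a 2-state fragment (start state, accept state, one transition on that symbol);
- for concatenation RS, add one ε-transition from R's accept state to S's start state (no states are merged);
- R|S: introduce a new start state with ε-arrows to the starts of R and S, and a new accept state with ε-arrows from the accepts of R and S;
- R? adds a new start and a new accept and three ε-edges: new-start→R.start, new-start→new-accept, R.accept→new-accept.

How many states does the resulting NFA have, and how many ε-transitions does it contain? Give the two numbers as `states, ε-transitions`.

By structural recursion:
Each of the 7 symbol leaves contributes 2 states and 0 ε-transitions.
  pqq — 6 states, 2 ε-transitions
  rr — 4 states, 1 ε-transition
  pqq ∪ rr — 12 states, 7 ε-transitions
  (pqq ∪ rr)? — 14 states, 10 ε-transitions
  (pqq ∪ rr)? ∪ p — 18 states, 14 ε-transitions
  p((pqq ∪ rr)? ∪ p) — 20 states, 15 ε-transitions

20, 15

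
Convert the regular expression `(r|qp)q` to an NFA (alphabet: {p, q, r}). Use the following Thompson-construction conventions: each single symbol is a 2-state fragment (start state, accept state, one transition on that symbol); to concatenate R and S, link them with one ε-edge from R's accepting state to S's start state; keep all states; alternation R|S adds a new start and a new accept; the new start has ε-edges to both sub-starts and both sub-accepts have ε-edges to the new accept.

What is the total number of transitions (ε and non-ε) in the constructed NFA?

10

Bottom-up over the parse tree:
Each of the 4 symbol leaves contributes 1 transition (1 symbol, 0 ε).
  qp → 3 transitions (2 symbol, 1 ε)
  r|qp → 8 transitions (3 symbol, 5 ε)
  (r|qp)q → 10 transitions (4 symbol, 6 ε)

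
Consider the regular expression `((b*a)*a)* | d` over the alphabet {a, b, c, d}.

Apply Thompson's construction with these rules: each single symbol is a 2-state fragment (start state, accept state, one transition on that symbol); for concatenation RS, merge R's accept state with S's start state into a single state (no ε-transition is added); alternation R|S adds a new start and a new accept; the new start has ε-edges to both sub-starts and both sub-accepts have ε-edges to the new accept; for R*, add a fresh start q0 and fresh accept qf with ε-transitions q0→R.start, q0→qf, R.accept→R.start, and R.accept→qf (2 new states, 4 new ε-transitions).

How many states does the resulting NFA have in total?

14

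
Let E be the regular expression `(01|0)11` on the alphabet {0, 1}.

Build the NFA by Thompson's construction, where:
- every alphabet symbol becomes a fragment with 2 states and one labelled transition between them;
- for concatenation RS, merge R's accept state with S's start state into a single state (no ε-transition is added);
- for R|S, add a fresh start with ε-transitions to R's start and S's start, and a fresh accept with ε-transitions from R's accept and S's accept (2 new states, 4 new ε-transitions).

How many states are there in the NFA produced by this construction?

Recursing over subexpressions:
Each of the 5 symbol leaves contributes a 2-state fragment.
  01 → 3 states
  01|0 → 7 states
  (01|0)11 → 9 states

9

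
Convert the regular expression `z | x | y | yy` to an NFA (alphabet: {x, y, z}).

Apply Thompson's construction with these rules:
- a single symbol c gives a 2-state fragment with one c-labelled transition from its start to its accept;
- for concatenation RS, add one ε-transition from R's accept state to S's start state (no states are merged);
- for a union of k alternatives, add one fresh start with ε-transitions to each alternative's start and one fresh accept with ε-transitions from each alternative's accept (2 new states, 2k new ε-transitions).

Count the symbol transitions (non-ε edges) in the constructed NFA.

Per subexpression:
Each of the 5 symbol leaves contributes exactly 1 symbol transition.
  yy — 2 symbol transitions
  z | x | y | yy — 5 symbol transitions

5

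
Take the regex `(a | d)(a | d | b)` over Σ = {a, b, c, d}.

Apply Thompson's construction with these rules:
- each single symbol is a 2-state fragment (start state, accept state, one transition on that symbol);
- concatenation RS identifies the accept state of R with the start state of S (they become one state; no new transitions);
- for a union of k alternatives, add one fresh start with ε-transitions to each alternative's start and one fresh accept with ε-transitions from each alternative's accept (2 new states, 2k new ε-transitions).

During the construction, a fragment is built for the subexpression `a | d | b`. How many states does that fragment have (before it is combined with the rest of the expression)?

Fragment for `a | d | b`:
Each of the 3 symbol leaves contributes a 2-state fragment.
  a | d | b → 8 states

8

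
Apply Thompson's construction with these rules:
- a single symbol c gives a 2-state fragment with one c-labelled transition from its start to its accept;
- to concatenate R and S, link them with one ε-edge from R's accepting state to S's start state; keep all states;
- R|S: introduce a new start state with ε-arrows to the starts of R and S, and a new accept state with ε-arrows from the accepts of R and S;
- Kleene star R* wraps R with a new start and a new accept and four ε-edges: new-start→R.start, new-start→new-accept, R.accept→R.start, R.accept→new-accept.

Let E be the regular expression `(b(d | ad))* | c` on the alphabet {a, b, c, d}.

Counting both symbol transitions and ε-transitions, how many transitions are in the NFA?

19

By structural recursion:
Each of the 5 symbol leaves contributes 1 transition (1 symbol, 0 ε).
  ad → 3 transitions (2 symbol, 1 ε)
  d | ad → 8 transitions (3 symbol, 5 ε)
  b(d | ad) → 10 transitions (4 symbol, 6 ε)
  (b(d | ad))* → 14 transitions (4 symbol, 10 ε)
  (b(d | ad))* | c → 19 transitions (5 symbol, 14 ε)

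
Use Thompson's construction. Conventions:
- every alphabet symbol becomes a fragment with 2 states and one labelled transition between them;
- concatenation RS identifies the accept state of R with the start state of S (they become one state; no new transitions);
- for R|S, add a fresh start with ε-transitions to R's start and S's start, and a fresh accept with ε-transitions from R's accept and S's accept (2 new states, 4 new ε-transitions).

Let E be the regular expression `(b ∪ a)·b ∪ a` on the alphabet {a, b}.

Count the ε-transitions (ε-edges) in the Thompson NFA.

8

Bottom-up over the parse tree:
Each of the 4 symbol leaves contributes 0 ε-transitions.
  b ∪ a = 4 ε-transitions
  (b ∪ a)·b = 4 ε-transitions
  (b ∪ a)·b ∪ a = 8 ε-transitions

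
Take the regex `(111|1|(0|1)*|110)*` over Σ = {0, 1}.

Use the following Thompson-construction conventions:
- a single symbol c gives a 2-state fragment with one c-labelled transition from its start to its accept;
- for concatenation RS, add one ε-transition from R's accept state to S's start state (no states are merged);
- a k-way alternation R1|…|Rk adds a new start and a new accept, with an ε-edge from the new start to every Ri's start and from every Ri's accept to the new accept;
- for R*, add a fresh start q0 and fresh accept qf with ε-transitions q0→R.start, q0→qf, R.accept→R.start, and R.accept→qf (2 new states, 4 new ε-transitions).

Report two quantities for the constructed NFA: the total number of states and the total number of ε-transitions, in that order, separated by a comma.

26, 24

By structural recursion:
Each of the 9 symbol leaves contributes 2 states and 0 ε-transitions.
  111 = 6 states, 2 ε-transitions
  0|1 = 6 states, 4 ε-transitions
  (0|1)* = 8 states, 8 ε-transitions
  110 = 6 states, 2 ε-transitions
  111|1|(0|1)*|110 = 24 states, 20 ε-transitions
  (111|1|(0|1)*|110)* = 26 states, 24 ε-transitions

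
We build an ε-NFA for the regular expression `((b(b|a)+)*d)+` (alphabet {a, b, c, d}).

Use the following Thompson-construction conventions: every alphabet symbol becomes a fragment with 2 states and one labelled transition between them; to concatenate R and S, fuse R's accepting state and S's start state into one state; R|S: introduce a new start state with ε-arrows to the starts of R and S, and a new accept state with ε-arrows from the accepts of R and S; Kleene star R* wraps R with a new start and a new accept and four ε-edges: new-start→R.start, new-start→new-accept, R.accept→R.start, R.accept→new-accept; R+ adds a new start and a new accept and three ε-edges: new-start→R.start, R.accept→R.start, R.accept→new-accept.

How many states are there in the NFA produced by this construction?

14

Per subexpression:
Each of the 4 symbol leaves contributes a 2-state fragment.
  b|a → 6 states
  (b|a)+ → 8 states
  b(b|a)+ → 9 states
  (b(b|a)+)* → 11 states
  (b(b|a)+)*d → 12 states
  ((b(b|a)+)*d)+ → 14 states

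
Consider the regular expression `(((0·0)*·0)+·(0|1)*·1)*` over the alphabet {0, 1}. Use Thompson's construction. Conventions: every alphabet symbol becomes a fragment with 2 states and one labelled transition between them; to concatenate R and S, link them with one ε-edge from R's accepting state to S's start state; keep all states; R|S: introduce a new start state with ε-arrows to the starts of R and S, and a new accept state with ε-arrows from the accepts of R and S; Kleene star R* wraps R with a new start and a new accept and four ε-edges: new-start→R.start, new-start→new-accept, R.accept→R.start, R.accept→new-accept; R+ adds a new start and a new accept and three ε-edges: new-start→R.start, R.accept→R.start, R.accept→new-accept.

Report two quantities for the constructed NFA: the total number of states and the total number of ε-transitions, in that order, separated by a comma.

By structural recursion:
Each of the 6 symbol leaves contributes 2 states and 0 ε-transitions.
  0·0 → 4 states, 1 ε-transition
  (0·0)* → 6 states, 5 ε-transitions
  (0·0)*·0 → 8 states, 6 ε-transitions
  ((0·0)*·0)+ → 10 states, 9 ε-transitions
  0|1 → 6 states, 4 ε-transitions
  (0|1)* → 8 states, 8 ε-transitions
  ((0·0)*·0)+·(0|1)*·1 → 20 states, 19 ε-transitions
  (((0·0)*·0)+·(0|1)*·1)* → 22 states, 23 ε-transitions

22, 23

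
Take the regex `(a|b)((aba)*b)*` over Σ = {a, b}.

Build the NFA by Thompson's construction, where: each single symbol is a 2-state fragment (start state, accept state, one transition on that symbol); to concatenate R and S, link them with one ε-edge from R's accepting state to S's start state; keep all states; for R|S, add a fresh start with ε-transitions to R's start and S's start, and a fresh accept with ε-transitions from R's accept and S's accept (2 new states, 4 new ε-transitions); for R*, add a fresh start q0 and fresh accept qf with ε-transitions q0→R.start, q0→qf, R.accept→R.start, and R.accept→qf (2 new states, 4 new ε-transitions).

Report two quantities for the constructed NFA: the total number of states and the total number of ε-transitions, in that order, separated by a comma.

Recursing over subexpressions:
Each of the 6 symbol leaves contributes 2 states and 0 ε-transitions.
  a|b : 6 states, 4 ε-transitions
  aba : 6 states, 2 ε-transitions
  (aba)* : 8 states, 6 ε-transitions
  (aba)*b : 10 states, 7 ε-transitions
  ((aba)*b)* : 12 states, 11 ε-transitions
  (a|b)((aba)*b)* : 18 states, 16 ε-transitions

18, 16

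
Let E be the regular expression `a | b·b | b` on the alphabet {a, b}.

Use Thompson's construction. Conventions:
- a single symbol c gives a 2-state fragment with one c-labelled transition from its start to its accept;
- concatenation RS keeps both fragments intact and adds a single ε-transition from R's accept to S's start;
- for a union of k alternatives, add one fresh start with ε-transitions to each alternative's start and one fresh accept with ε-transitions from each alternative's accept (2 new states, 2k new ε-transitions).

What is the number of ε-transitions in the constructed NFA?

7

Recursing over subexpressions:
Each of the 4 symbol leaves contributes 0 ε-transitions.
  b·b — 1 ε-transition
  a | b·b | b — 7 ε-transitions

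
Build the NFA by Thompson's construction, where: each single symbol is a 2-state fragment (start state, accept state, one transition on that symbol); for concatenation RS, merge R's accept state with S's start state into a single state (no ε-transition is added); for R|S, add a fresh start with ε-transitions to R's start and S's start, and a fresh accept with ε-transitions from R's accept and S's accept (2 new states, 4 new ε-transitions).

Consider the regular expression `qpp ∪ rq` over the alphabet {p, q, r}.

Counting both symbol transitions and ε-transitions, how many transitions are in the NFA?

9

By structural recursion:
Each of the 5 symbol leaves contributes 1 transition (1 symbol, 0 ε).
  qpp — 3 transitions (3 symbol, 0 ε)
  rq — 2 transitions (2 symbol, 0 ε)
  qpp ∪ rq — 9 transitions (5 symbol, 4 ε)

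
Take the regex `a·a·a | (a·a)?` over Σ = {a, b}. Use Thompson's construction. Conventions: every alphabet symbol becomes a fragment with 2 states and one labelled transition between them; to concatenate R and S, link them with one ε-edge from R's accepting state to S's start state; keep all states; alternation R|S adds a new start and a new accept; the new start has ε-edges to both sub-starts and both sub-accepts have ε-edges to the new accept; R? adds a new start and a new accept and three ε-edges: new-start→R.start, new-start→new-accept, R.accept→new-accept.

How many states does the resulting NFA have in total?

Recursing over subexpressions:
Each of the 5 symbol leaves contributes a 2-state fragment.
  a·a·a = 6 states
  a·a = 4 states
  (a·a)? = 6 states
  a·a·a | (a·a)? = 14 states

14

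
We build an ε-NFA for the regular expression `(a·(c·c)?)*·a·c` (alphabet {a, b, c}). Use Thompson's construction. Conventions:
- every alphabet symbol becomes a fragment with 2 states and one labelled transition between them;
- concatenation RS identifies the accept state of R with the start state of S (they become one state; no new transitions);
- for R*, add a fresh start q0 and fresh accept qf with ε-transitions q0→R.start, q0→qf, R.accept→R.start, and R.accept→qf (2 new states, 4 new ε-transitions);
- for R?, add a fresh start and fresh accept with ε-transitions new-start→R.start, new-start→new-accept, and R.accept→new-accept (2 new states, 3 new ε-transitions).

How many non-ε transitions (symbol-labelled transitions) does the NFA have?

5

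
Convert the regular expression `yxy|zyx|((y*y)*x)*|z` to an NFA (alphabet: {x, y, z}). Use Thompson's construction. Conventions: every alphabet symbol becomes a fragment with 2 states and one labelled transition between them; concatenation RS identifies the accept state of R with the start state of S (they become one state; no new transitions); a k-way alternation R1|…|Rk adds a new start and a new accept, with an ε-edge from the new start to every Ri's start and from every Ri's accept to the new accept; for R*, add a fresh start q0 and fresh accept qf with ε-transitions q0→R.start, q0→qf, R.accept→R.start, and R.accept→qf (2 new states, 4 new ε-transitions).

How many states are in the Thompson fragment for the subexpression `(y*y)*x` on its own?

Fragment for `(y*y)*x`:
Each of the 3 symbol leaves contributes a 2-state fragment.
  y* : 4 states
  y*y : 5 states
  (y*y)* : 7 states
  (y*y)*x : 8 states

8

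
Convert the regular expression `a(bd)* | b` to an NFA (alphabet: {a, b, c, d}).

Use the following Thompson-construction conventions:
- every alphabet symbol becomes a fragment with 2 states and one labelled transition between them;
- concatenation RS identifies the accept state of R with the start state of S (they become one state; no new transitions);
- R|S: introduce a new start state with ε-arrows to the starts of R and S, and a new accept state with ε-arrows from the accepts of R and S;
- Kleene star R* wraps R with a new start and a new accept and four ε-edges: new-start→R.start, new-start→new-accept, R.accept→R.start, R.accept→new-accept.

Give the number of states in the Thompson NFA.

10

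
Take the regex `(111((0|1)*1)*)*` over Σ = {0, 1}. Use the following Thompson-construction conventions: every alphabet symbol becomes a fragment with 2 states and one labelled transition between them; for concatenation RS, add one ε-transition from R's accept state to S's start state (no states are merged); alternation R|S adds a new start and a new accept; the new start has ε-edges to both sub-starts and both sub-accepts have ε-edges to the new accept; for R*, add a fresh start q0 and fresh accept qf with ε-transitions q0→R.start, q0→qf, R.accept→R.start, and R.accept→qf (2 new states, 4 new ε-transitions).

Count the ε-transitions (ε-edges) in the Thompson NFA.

Building bottom-up:
Each of the 6 symbol leaves contributes 0 ε-transitions.
  0|1 = 4 ε-transitions
  (0|1)* = 8 ε-transitions
  (0|1)*1 = 9 ε-transitions
  ((0|1)*1)* = 13 ε-transitions
  111((0|1)*1)* = 16 ε-transitions
  (111((0|1)*1)*)* = 20 ε-transitions

20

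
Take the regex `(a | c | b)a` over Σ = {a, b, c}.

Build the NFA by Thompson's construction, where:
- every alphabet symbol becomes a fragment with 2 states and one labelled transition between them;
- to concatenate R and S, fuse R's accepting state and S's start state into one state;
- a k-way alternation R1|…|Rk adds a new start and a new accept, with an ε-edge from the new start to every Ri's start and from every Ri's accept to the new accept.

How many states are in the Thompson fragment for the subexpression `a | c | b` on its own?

Fragment for `a | c | b`:
Each of the 3 symbol leaves contributes a 2-state fragment.
  a | c | b : 8 states

8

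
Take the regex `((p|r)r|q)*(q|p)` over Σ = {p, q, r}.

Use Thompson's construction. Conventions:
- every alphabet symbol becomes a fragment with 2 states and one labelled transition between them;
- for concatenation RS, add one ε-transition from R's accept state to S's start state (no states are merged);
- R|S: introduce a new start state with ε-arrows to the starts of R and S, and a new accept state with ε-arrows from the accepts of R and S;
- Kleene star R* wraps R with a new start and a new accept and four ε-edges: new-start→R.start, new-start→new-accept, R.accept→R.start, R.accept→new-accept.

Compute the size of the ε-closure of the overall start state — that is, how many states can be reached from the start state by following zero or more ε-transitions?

10

Let C(F) = |ε-closure(F.start)| within fragment F, and note whether F accepts ε. Symbol fragments have C = 1 and do not accept ε. Then:
  p|r — |ε-closure| = 1 + 1 + 1 = 3 (the new accept is not ε-reachable since no branch accepts ε)
  (p|r)r — |ε-closure| equals the left operand's closure size = 3 (its accept is not ε-reachable, so the closure stops there)
  (p|r)r|q — new start ε-reaches every alternative's start; none of them accept ε, so the new accept is not reached: |ε-closure| = 1 + 3 + 1 = 5
  ((p|r)r|q)* — the star's fresh start ε-reaches both the body's start and the fresh accept: |ε-closure| = 2 + 5 = 7
  q|p — |ε-closure| = 1 + 1 + 1 = 3 (the new accept is not ε-reachable since no branch accepts ε)
  ((p|r)r|q)*(q|p) — the left operand accepts ε, so the closure extends into the next operand (via the concat ε-link); |ε-closure| = 7 + 3 = 10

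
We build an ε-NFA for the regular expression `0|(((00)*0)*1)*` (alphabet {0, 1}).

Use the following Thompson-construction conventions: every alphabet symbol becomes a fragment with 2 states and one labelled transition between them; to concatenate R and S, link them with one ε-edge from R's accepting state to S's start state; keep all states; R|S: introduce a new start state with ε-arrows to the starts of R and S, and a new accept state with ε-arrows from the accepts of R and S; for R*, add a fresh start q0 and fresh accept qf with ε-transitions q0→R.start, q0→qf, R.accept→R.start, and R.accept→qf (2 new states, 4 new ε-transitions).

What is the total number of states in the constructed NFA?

18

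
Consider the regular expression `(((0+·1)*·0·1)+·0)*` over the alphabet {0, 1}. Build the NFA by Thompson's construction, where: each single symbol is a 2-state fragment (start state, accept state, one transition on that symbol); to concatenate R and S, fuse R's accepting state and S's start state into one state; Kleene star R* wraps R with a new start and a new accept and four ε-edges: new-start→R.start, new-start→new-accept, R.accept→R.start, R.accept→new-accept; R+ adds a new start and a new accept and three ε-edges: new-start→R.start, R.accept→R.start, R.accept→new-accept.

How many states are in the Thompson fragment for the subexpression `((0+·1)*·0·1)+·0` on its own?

Fragment for `((0+·1)*·0·1)+·0`:
Each of the 5 symbol leaves contributes a 2-state fragment.
  0+ — 4 states
  0+·1 — 5 states
  (0+·1)* — 7 states
  (0+·1)*·0·1 — 9 states
  ((0+·1)*·0·1)+ — 11 states
  ((0+·1)*·0·1)+·0 — 12 states

12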